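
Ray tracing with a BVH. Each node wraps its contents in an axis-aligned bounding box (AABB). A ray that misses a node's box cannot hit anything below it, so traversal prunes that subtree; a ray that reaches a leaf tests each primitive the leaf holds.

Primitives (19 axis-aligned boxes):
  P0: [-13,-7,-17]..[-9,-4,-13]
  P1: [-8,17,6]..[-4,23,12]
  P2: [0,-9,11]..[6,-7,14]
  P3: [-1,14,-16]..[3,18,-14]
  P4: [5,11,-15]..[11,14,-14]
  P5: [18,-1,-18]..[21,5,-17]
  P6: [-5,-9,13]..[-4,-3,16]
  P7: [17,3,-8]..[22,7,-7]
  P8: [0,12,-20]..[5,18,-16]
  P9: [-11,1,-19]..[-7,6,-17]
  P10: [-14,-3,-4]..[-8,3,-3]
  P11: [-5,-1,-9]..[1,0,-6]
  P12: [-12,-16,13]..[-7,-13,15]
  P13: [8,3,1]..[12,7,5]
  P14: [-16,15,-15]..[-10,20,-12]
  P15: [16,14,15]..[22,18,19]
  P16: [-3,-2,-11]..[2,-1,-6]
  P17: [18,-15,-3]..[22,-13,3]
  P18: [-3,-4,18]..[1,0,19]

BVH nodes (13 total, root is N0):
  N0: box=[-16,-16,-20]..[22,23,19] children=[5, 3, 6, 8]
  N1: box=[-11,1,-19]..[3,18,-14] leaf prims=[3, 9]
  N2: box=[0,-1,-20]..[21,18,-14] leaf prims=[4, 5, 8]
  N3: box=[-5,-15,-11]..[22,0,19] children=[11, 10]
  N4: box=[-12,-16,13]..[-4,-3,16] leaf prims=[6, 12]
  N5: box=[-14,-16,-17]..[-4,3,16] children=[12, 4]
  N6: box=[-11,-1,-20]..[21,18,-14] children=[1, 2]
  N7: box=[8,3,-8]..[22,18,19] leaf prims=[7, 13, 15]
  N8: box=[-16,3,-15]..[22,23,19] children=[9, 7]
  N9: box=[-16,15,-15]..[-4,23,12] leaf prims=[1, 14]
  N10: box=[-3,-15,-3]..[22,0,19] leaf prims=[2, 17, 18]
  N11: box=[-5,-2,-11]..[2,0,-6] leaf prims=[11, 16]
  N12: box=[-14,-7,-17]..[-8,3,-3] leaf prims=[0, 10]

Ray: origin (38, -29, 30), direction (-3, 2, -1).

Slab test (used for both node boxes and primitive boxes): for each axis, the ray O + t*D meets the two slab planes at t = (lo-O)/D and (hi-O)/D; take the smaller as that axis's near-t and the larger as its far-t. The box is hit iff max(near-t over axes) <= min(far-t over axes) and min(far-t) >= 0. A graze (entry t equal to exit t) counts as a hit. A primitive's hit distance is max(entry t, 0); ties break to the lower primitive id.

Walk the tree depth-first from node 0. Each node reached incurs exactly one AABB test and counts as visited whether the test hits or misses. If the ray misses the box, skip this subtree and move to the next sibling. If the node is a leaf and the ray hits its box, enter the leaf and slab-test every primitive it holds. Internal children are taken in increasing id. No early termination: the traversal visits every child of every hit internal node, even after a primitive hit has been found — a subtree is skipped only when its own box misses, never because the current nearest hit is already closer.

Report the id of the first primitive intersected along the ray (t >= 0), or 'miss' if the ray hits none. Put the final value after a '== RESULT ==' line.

Walk:
N0 x:[16/3,18] y:[13/2,26] z:[11,50] -> hit [11,18], descend [3, 5, 6, 8]
  N3 x:[16/3,43/3] y:[7,29/2] z:[11,41] -> hit [11,43/3], descend [10, 11]
    N10 x:[16/3,41/3] y:[7,29/2] z:[11,33] -> hit [11,41/3] leaf, test {P2(miss), P17(miss), P18(miss)}
    N11 x:[12,43/3] y:[27/2,29/2] z:[36,41] -> miss, prune
  N5 x:[14,52/3] y:[13/2,16] z:[14,47] -> hit [14,16], descend [4, 12]
    N4 x:[14,50/3] y:[13/2,13] z:[14,17] -> miss, prune
    N12 x:[46/3,52/3] y:[11,16] z:[33,47] -> miss, prune
  N6 x:[17/3,49/3] y:[14,47/2] z:[44,50] -> miss, prune
  N8 x:[16/3,18] y:[16,26] z:[11,45] -> hit [16,18], descend [7, 9]
    N7 x:[16/3,10] y:[16,47/2] z:[11,38] -> miss, prune
    N9 x:[14,18] y:[22,26] z:[18,45] -> miss, prune

Summary -> nodes [0, 3, 10, 11, 5, 4, 12, 6, 8, 7, 9]; box-tests=11; leaf-entries=1; first=miss

== RESULT ==
miss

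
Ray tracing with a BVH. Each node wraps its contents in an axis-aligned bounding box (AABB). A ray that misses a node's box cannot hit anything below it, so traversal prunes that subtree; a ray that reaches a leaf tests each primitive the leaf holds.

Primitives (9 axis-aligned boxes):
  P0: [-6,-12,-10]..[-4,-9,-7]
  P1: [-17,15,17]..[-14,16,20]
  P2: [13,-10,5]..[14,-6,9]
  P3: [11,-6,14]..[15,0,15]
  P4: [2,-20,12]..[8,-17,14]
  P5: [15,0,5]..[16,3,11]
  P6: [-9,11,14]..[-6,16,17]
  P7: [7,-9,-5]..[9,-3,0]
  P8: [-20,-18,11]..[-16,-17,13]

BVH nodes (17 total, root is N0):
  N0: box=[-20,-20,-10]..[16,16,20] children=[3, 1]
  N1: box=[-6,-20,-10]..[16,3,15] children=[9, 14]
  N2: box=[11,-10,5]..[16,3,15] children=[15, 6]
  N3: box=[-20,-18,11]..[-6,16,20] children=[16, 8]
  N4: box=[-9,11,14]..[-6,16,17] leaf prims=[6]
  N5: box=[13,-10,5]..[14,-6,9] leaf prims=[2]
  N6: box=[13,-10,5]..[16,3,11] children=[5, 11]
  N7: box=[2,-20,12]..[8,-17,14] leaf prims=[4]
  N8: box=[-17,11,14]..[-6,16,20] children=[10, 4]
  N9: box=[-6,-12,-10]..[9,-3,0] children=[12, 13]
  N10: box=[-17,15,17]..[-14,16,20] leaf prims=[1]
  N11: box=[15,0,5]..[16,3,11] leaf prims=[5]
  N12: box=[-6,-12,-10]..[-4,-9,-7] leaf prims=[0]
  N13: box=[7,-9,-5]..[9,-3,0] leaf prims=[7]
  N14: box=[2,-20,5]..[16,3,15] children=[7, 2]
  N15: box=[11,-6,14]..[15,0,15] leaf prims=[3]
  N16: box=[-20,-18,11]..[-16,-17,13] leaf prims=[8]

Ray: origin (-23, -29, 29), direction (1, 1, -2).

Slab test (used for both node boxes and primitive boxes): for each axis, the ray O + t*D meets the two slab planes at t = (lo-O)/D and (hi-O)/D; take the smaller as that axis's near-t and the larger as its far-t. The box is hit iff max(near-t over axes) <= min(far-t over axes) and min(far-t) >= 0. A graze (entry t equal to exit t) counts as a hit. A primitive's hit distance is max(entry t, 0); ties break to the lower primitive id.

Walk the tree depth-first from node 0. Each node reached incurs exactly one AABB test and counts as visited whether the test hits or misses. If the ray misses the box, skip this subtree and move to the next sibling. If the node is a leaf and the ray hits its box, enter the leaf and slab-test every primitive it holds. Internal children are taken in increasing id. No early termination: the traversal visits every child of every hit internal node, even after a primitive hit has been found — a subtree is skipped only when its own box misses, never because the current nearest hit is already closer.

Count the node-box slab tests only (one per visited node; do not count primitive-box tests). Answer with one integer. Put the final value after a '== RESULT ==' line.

Trace the traversal:
N0 x:[3,39] y:[9,45] z:[9/2,39/2] -> hit [9,39/2], descend [1, 3]
  N1 x:[17,39] y:[9,32] z:[7,39/2] -> hit [17,39/2], descend [9, 14]
    N9 x:[17,32] y:[17,26] z:[29/2,39/2] -> hit [17,39/2], descend [12, 13]
      N12 x:[17,19] y:[17,20] z:[18,39/2] -> hit [18,19] leaf, test {P0@t=18}
      N13 x:[30,32] y:[20,26] z:[29/2,17] -> miss, prune
    N14 x:[25,39] y:[9,32] z:[7,12] -> miss, prune
  N3 x:[3,17] y:[11,45] z:[9/2,9] -> miss, prune

Visited [0, 1, 9, 12, 13, 14, 3]. Tests: 7 box, 1 leaf. Nearest: P0.

== RESULT ==
7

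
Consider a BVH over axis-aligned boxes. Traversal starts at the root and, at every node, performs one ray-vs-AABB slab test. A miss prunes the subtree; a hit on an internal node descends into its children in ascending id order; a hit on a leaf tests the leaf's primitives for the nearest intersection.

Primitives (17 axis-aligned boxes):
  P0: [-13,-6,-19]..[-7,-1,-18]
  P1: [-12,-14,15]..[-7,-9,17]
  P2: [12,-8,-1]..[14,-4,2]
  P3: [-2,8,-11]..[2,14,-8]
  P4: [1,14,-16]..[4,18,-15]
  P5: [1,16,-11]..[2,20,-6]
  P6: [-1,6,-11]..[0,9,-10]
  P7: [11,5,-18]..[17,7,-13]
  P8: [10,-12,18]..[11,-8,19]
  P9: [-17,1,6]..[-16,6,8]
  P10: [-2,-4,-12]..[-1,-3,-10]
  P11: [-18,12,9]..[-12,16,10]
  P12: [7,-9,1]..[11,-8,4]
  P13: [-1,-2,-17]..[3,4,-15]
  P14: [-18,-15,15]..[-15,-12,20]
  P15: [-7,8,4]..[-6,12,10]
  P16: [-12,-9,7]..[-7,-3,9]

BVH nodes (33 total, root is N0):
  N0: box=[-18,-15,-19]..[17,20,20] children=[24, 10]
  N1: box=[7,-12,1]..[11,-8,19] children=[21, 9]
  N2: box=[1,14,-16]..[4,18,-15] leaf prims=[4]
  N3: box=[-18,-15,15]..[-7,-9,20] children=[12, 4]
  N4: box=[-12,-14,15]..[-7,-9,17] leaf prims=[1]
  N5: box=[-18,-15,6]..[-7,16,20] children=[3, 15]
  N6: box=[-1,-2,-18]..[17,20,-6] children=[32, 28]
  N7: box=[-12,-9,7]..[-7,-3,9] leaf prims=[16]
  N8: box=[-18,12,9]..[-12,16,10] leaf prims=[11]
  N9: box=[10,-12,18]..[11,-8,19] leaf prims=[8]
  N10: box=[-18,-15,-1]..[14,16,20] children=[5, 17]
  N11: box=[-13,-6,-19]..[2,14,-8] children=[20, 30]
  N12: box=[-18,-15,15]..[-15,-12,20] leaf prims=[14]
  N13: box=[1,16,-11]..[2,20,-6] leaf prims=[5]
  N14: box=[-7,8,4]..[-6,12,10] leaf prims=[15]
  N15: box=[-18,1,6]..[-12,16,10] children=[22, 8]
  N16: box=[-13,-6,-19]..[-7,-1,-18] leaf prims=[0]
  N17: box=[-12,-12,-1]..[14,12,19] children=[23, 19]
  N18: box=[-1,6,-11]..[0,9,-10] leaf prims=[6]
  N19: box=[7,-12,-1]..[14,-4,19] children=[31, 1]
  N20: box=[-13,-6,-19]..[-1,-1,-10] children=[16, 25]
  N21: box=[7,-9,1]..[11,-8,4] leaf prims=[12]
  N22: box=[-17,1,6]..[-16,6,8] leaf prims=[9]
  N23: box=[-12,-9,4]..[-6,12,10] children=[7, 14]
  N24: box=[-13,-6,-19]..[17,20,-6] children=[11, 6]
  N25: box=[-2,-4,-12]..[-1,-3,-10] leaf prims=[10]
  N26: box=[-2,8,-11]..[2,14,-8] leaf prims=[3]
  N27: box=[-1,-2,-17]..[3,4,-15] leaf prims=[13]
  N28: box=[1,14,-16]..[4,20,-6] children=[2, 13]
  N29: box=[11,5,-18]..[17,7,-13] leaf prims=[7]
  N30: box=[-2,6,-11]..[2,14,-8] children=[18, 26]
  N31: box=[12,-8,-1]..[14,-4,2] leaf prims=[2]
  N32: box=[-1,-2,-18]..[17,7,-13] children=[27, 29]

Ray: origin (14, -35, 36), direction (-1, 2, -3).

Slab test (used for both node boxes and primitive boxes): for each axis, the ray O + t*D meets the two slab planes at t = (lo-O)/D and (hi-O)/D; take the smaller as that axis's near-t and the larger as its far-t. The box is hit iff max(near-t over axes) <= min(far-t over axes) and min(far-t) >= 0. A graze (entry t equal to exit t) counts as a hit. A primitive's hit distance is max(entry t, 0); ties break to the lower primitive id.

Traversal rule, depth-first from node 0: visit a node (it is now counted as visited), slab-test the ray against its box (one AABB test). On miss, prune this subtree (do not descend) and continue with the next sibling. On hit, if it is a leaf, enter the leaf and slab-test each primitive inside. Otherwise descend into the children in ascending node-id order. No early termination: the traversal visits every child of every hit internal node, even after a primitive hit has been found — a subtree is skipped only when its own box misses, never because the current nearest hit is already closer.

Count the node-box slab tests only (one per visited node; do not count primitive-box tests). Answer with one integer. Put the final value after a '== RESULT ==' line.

Trace the traversal:
N0 x:[-3,32] y:[10,55/2] z:[16/3,55/3] -> hit [10,55/3], descend [10, 24]
  N10 x:[0,32] y:[10,51/2] z:[16/3,37/3] -> hit [10,37/3], descend [5, 17]
    N5 x:[21,32] y:[10,51/2] z:[16/3,10] -> miss, prune
    N17 x:[0,26] y:[23/2,47/2] z:[17/3,37/3] -> hit [23/2,37/3], descend [19, 23]
      N19 x:[0,7] y:[23/2,31/2] z:[17/3,37/3] -> miss, prune
      N23 x:[20,26] y:[13,47/2] z:[26/3,32/3] -> miss, prune
  N24 x:[-3,27] y:[29/2,55/2] z:[14,55/3] -> hit [29/2,55/3], descend [6, 11]
    N6 x:[-3,15] y:[33/2,55/2] z:[14,18] -> miss, prune
    N11 x:[12,27] y:[29/2,49/2] z:[44/3,55/3] -> hit [44/3,55/3], descend [20, 30]
      N20 x:[15,27] y:[29/2,17] z:[46/3,55/3] -> hit [46/3,17], descend [16, 25]
        N16 x:[21,27] y:[29/2,17] z:[18,55/3] -> miss, prune
        N25 x:[15,16] y:[31/2,16] z:[46/3,16] -> hit [31/2,16] leaf, test {P10@t=31/2}
      N30 x:[12,16] y:[41/2,49/2] z:[44/3,47/3] -> miss, prune

Summary -> nodes [0, 10, 5, 17, 19, 23, 24, 6, 11, 20, 16, 25, 30]; box-tests=13; leaf-entries=1; first=P10

== RESULT ==
13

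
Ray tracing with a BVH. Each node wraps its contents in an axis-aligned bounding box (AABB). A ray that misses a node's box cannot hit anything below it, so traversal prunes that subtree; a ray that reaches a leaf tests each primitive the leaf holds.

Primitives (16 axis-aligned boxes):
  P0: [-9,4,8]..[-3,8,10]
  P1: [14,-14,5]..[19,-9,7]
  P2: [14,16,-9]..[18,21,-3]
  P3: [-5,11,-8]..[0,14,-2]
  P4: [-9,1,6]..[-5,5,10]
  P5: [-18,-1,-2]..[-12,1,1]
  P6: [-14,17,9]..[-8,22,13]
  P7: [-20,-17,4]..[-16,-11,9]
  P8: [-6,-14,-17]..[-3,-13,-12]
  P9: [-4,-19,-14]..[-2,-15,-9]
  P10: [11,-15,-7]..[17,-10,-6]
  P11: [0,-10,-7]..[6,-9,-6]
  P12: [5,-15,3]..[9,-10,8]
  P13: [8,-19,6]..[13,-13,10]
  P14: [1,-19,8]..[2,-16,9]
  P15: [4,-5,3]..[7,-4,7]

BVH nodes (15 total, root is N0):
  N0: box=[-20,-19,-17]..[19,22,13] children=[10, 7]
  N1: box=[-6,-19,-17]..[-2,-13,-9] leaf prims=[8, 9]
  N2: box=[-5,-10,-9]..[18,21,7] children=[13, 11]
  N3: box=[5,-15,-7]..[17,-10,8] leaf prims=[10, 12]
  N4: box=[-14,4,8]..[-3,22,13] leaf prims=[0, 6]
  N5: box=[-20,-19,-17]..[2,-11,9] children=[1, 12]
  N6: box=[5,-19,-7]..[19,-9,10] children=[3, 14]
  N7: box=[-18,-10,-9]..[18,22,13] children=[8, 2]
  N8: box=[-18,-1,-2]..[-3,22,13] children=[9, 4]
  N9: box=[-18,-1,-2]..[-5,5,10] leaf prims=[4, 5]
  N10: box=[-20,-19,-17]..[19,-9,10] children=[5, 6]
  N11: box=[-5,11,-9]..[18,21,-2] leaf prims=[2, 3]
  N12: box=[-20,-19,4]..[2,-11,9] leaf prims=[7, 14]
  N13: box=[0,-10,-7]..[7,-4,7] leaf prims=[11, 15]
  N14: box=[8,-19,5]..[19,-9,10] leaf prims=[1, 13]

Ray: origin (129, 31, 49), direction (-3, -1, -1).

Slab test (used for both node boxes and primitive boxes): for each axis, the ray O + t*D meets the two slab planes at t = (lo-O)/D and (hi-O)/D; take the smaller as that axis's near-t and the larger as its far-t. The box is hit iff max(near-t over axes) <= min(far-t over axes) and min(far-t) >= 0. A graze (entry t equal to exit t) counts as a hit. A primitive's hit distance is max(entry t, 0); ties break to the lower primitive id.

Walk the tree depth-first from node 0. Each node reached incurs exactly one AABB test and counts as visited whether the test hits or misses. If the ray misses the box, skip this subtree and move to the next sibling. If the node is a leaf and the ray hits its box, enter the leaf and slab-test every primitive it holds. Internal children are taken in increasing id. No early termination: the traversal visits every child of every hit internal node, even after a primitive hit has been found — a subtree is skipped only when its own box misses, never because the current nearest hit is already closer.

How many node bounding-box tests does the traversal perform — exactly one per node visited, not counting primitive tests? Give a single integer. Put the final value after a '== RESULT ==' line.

Walk:
N0 x:[110/3,149/3] y:[9,50] z:[36,66] -> hit [110/3,149/3], descend [7, 10]
  N7 x:[37,49] y:[9,41] z:[36,58] -> hit [37,41], descend [2, 8]
    N2 x:[37,134/3] y:[10,41] z:[42,58] -> miss, prune
    N8 x:[44,49] y:[9,32] z:[36,51] -> miss, prune
  N10 x:[110/3,149/3] y:[40,50] z:[39,66] -> hit [40,149/3], descend [5, 6]
    N5 x:[127/3,149/3] y:[42,50] z:[40,66] -> hit [127/3,149/3], descend [1, 12]
      N1 x:[131/3,45] y:[44,50] z:[58,66] -> miss, prune
      N12 x:[127/3,149/3] y:[42,50] z:[40,45] -> hit [127/3,45] leaf, test {P7(miss), P14(miss)}
    N6 x:[110/3,124/3] y:[40,50] z:[39,56] -> hit [40,124/3], descend [3, 14]
      N3 x:[112/3,124/3] y:[41,46] z:[41,56] -> hit [41,124/3] leaf, test {P10(miss), P12@t=41}
      N14 x:[110/3,121/3] y:[40,50] z:[39,44] -> hit [40,121/3] leaf, test {P1(miss), P13(miss)}

Visited [0, 7, 2, 8, 10, 5, 1, 12, 6, 3, 14]. Tests: 11 box, 3 leaf. Nearest: P12.

== RESULT ==
11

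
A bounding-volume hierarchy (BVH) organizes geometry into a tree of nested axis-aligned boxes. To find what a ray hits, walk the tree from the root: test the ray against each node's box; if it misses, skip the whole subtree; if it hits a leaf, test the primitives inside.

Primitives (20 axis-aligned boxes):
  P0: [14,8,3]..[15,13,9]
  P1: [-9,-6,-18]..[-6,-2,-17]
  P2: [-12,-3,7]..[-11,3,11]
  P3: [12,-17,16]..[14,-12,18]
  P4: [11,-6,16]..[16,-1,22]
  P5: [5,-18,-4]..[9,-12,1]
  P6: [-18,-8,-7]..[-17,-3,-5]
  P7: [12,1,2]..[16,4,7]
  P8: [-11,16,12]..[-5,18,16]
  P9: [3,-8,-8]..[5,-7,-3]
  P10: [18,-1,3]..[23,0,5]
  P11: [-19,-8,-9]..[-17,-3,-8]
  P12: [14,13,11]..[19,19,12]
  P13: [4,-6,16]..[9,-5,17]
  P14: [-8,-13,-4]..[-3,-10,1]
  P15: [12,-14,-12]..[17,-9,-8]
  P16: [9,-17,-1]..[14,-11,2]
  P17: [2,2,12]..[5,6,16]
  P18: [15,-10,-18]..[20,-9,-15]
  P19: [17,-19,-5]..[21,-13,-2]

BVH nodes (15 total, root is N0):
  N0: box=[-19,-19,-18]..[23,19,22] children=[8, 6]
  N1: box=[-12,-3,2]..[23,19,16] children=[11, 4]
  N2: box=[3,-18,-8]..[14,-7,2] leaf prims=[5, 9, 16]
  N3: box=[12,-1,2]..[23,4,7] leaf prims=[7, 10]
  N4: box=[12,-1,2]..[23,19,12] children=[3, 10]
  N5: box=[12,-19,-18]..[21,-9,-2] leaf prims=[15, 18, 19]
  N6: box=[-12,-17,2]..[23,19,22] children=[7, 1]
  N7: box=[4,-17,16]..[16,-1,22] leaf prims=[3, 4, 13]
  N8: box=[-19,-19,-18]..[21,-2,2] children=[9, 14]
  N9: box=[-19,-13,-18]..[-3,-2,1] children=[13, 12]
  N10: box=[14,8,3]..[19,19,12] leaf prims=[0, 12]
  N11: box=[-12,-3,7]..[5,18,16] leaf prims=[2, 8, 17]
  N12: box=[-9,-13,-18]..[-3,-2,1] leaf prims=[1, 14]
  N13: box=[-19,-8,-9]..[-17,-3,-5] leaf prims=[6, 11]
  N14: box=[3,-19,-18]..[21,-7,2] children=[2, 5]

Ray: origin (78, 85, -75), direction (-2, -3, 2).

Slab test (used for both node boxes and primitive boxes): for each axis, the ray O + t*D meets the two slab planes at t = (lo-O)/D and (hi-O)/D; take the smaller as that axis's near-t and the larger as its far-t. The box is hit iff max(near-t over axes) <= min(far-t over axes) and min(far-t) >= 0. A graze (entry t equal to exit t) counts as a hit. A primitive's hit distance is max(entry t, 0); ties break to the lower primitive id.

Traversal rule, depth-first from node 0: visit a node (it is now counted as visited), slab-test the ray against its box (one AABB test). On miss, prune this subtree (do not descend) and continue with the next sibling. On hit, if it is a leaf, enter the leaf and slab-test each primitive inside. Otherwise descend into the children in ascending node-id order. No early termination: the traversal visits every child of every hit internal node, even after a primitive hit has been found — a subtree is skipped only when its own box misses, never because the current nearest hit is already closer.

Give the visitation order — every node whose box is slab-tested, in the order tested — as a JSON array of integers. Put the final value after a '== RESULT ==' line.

Walk:
N0 x:[55/2,97/2] y:[22,104/3] z:[57/2,97/2] -> hit [57/2,104/3], descend [6, 8]
  N6 x:[55/2,45] y:[22,34] z:[77/2,97/2] -> miss, prune
  N8 x:[57/2,97/2] y:[29,104/3] z:[57/2,77/2] -> hit [29,104/3], descend [9, 14]
    N9 x:[81/2,97/2] y:[29,98/3] z:[57/2,38] -> miss, prune
    N14 x:[57/2,75/2] y:[92/3,104/3] z:[57/2,77/2] -> hit [92/3,104/3], descend [2, 5]
      N2 x:[32,75/2] y:[92/3,103/3] z:[67/2,77/2] -> hit [67/2,103/3] leaf, test {P5(miss), P9(miss), P16(miss)}
      N5 x:[57/2,33] y:[94/3,104/3] z:[57/2,73/2] -> hit [94/3,33] leaf, test {P15@t=63/2, P18(miss), P19(miss)}

order=[0, 6, 8, 9, 14, 2, 5]  |boxes|=7  |leaves|=2  hit=P15

== RESULT ==
[0, 6, 8, 9, 14, 2, 5]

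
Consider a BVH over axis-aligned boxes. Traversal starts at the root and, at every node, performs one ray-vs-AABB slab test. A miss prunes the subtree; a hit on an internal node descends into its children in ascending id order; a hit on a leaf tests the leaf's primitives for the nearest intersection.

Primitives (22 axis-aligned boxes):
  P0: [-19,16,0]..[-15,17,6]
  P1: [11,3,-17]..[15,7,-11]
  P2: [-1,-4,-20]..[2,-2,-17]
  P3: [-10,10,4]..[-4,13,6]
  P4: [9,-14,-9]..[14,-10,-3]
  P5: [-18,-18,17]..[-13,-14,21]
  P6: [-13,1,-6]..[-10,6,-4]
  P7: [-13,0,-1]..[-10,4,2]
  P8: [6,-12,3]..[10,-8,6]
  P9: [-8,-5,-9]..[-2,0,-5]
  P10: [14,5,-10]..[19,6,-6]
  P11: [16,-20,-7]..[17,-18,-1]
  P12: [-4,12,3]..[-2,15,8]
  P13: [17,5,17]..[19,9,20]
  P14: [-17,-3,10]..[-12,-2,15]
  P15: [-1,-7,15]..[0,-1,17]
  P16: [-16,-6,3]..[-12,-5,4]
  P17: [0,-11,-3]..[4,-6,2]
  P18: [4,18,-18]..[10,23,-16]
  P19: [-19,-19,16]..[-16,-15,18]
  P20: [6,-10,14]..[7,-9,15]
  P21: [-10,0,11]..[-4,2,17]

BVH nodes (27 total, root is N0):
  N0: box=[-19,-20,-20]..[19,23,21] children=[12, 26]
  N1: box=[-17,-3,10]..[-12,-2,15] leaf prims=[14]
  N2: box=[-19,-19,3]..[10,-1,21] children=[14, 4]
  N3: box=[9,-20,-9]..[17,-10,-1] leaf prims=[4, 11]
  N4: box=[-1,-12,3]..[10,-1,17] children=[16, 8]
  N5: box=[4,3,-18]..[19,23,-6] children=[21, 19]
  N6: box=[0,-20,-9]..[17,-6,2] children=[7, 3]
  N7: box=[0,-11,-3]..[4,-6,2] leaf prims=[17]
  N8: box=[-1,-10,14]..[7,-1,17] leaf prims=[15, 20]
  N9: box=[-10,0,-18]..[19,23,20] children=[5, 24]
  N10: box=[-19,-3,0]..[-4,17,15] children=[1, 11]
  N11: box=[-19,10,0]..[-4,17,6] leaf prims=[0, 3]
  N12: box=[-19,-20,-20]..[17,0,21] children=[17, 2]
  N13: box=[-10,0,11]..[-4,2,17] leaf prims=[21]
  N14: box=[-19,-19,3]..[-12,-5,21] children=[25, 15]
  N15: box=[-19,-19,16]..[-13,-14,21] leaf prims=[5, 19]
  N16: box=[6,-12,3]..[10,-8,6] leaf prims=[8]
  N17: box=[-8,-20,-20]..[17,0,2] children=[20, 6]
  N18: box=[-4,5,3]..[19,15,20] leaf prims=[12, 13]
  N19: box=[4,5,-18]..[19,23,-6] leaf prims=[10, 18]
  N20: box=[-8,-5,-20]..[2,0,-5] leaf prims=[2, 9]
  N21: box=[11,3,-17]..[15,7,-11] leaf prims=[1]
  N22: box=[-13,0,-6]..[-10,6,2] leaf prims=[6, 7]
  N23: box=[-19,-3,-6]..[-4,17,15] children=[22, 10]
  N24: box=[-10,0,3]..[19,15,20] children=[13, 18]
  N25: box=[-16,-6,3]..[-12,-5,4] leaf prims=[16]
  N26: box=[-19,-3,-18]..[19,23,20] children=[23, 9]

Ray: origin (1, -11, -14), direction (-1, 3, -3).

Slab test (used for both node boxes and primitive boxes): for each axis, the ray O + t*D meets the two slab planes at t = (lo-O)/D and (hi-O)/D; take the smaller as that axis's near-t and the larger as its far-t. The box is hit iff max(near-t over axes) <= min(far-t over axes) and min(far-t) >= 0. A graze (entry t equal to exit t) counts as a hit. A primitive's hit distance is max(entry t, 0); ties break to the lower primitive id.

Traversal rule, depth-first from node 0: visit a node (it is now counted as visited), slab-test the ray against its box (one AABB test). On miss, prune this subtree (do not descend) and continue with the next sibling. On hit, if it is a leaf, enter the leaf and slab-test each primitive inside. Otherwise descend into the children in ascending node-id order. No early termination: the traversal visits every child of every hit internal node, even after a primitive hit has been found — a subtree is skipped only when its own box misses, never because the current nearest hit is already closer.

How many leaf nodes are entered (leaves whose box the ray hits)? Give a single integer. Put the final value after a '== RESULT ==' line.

Walk:
N0 x:[-18,20] y:[-3,34/3] z:[-35/3,2] -> hit [-3,2], descend [12, 26]
  N12 x:[-16,20] y:[-3,11/3] z:[-35/3,2] -> hit [-3,2], descend [2, 17]
    N2 x:[-9,20] y:[-8/3,10/3] z:[-35/3,-17/3] -> miss, prune
    N17 x:[-16,9] y:[-3,11/3] z:[-16/3,2] -> hit [-3,2], descend [6, 20]
      N6 x:[-16,1] y:[-3,5/3] z:[-16/3,-5/3] -> miss, prune
      N20 x:[-1,9] y:[2,11/3] z:[-3,2] -> hit [2,2] leaf, test {P2(miss), P9(miss)}
  N26 x:[-18,20] y:[8/3,34/3] z:[-34/3,4/3] -> miss, prune

Visited [0, 12, 2, 17, 6, 20, 26]. Tests: 7 box, 1 leaf. Nearest: miss.

== RESULT ==
1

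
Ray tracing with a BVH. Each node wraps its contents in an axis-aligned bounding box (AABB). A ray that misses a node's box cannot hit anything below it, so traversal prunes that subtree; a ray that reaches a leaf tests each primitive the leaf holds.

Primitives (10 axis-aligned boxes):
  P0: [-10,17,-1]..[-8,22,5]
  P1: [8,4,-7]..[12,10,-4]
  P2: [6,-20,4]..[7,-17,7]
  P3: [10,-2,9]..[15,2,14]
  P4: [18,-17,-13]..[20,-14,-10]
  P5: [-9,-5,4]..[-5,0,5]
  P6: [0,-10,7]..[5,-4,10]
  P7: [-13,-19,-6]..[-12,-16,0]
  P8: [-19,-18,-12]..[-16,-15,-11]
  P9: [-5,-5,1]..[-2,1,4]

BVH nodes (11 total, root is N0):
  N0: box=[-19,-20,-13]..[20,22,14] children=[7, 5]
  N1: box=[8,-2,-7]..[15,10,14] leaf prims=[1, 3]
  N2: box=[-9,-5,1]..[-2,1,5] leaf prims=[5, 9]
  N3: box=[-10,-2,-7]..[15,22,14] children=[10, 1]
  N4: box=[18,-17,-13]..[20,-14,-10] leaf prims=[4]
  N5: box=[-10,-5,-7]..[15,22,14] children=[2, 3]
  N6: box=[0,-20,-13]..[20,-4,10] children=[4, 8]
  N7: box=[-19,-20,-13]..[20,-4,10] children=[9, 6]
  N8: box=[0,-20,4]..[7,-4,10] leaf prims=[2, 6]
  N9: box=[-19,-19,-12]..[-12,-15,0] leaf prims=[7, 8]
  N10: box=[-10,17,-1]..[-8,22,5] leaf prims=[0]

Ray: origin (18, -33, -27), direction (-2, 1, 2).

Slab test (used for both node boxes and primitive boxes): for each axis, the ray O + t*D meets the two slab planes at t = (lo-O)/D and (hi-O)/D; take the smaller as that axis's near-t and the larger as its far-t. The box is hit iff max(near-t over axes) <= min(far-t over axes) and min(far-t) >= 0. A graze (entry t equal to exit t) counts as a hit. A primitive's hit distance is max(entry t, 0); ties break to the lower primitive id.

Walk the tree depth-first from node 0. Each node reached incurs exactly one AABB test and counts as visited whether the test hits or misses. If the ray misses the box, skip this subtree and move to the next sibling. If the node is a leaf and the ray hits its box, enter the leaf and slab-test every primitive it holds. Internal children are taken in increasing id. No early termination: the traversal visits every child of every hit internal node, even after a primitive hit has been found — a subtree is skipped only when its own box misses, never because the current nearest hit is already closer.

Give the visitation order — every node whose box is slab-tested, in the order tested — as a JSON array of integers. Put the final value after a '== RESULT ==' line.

Walk:
N0 x:[-1,37/2] y:[13,55] z:[7,41/2] -> hit [13,37/2], descend [5, 7]
  N5 x:[3/2,14] y:[28,55] z:[10,41/2] -> miss, prune
  N7 x:[-1,37/2] y:[13,29] z:[7,37/2] -> hit [13,37/2], descend [6, 9]
    N6 x:[-1,9] y:[13,29] z:[7,37/2] -> miss, prune
    N9 x:[15,37/2] y:[14,18] z:[15/2,27/2] -> miss, prune

Visited [0, 5, 7, 6, 9]. Tests: 5 box, 0 leaf. Nearest: miss.

== RESULT ==
[0, 5, 7, 6, 9]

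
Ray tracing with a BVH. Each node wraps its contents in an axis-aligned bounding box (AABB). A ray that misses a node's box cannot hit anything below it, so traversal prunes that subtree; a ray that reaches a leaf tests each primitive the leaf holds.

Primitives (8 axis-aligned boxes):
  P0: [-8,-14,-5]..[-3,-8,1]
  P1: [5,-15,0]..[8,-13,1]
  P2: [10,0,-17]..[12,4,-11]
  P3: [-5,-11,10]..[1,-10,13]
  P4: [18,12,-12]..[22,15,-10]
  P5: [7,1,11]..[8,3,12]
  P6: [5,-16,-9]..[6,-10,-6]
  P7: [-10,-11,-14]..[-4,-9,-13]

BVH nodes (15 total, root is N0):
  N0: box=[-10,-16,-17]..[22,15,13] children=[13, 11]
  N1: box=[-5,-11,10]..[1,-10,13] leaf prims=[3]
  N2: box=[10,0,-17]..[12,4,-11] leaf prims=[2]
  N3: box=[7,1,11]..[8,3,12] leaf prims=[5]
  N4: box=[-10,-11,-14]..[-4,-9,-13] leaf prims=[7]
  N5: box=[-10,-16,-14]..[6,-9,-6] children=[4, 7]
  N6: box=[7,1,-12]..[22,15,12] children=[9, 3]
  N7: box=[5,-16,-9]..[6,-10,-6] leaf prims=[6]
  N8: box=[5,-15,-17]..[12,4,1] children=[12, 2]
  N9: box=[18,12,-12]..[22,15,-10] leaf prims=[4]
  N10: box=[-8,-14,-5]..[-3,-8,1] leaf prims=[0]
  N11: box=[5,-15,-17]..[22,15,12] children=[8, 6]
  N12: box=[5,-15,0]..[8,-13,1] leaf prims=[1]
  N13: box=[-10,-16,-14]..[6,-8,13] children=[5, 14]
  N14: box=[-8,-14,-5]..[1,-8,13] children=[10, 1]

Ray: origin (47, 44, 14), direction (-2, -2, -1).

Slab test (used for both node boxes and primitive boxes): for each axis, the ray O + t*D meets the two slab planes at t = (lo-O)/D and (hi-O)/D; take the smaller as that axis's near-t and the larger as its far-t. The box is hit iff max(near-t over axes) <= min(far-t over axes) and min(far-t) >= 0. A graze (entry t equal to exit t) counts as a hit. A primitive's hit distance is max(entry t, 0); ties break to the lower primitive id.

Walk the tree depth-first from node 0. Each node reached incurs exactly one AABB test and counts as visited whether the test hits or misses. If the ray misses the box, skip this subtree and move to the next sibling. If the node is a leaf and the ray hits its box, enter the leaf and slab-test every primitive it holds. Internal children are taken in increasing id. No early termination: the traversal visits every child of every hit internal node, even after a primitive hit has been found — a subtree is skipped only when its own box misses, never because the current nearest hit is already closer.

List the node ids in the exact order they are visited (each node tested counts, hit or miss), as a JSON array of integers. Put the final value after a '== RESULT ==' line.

Traverse from the root:
N0 x:[25/2,57/2] y:[29/2,30] z:[1,31] -> hit [29/2,57/2], descend [11, 13]
  N11 x:[25/2,21] y:[29/2,59/2] z:[2,31] -> hit [29/2,21], descend [6, 8]
    N6 x:[25/2,20] y:[29/2,43/2] z:[2,26] -> hit [29/2,20], descend [3, 9]
      N3 x:[39/2,20] y:[41/2,43/2] z:[2,3] -> miss, prune
      N9 x:[25/2,29/2] y:[29/2,16] z:[24,26] -> miss, prune
    N8 x:[35/2,21] y:[20,59/2] z:[13,31] -> hit [20,21], descend [2, 12]
      N2 x:[35/2,37/2] y:[20,22] z:[25,31] -> miss, prune
      N12 x:[39/2,21] y:[57/2,59/2] z:[13,14] -> miss, prune
  N13 x:[41/2,57/2] y:[26,30] z:[1,28] -> hit [26,28], descend [5, 14]
    N5 x:[41/2,57/2] y:[53/2,30] z:[20,28] -> hit [53/2,28], descend [4, 7]
      N4 x:[51/2,57/2] y:[53/2,55/2] z:[27,28] -> hit [27,55/2] leaf, test {P7@t=27}
      N7 x:[41/2,21] y:[27,30] z:[20,23] -> miss, prune
    N14 x:[23,55/2] y:[26,29] z:[1,19] -> miss, prune

order=[0, 11, 6, 3, 9, 8, 2, 12, 13, 5, 4, 7, 14]  |boxes|=13  |leaves|=1  hit=P7

== RESULT ==
[0, 11, 6, 3, 9, 8, 2, 12, 13, 5, 4, 7, 14]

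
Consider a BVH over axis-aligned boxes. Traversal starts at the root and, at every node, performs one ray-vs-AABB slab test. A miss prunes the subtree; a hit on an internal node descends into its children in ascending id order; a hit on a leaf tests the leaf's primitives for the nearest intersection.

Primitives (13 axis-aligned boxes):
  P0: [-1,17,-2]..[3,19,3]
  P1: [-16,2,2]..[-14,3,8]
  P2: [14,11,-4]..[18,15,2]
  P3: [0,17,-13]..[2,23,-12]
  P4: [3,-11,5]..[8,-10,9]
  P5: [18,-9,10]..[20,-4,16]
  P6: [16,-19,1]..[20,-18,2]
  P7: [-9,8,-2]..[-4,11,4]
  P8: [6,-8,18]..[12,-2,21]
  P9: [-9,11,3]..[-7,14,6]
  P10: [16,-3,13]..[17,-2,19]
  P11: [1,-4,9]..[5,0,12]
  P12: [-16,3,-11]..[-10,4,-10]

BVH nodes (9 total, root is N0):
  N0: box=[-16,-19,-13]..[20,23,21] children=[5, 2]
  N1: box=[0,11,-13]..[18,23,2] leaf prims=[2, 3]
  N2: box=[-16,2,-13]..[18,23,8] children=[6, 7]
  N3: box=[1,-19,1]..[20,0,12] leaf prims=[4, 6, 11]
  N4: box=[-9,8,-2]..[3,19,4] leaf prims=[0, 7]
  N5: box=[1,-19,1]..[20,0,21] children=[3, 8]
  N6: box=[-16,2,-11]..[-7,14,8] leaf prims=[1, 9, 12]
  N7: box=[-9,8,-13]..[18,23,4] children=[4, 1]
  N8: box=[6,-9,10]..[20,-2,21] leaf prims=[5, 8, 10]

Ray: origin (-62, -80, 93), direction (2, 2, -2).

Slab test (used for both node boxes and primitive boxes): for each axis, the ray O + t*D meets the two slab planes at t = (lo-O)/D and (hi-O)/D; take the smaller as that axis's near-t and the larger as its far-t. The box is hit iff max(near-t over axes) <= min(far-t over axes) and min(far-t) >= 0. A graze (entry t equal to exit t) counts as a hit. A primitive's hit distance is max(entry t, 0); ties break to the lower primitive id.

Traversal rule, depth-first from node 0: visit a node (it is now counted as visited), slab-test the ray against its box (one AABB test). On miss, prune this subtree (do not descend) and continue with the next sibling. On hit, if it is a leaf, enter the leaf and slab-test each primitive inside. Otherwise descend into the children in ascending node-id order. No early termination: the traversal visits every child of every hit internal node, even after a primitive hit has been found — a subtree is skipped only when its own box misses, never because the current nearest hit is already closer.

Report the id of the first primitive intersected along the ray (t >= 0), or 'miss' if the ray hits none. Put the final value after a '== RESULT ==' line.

Walk:
N0 x:[23,41] y:[61/2,103/2] z:[36,53] -> hit [36,41], descend [2, 5]
  N2 x:[23,40] y:[41,103/2] z:[85/2,53] -> miss, prune
  N5 x:[63/2,41] y:[61/2,40] z:[36,46] -> hit [36,40], descend [3, 8]
    N3 x:[63/2,41] y:[61/2,40] z:[81/2,46] -> miss, prune
    N8 x:[34,41] y:[71/2,39] z:[36,83/2] -> hit [36,39] leaf, test {P5(miss), P8@t=36, P10@t=39}

order=[0, 2, 5, 3, 8]  |boxes|=5  |leaves|=1  hit=P8

== RESULT ==
8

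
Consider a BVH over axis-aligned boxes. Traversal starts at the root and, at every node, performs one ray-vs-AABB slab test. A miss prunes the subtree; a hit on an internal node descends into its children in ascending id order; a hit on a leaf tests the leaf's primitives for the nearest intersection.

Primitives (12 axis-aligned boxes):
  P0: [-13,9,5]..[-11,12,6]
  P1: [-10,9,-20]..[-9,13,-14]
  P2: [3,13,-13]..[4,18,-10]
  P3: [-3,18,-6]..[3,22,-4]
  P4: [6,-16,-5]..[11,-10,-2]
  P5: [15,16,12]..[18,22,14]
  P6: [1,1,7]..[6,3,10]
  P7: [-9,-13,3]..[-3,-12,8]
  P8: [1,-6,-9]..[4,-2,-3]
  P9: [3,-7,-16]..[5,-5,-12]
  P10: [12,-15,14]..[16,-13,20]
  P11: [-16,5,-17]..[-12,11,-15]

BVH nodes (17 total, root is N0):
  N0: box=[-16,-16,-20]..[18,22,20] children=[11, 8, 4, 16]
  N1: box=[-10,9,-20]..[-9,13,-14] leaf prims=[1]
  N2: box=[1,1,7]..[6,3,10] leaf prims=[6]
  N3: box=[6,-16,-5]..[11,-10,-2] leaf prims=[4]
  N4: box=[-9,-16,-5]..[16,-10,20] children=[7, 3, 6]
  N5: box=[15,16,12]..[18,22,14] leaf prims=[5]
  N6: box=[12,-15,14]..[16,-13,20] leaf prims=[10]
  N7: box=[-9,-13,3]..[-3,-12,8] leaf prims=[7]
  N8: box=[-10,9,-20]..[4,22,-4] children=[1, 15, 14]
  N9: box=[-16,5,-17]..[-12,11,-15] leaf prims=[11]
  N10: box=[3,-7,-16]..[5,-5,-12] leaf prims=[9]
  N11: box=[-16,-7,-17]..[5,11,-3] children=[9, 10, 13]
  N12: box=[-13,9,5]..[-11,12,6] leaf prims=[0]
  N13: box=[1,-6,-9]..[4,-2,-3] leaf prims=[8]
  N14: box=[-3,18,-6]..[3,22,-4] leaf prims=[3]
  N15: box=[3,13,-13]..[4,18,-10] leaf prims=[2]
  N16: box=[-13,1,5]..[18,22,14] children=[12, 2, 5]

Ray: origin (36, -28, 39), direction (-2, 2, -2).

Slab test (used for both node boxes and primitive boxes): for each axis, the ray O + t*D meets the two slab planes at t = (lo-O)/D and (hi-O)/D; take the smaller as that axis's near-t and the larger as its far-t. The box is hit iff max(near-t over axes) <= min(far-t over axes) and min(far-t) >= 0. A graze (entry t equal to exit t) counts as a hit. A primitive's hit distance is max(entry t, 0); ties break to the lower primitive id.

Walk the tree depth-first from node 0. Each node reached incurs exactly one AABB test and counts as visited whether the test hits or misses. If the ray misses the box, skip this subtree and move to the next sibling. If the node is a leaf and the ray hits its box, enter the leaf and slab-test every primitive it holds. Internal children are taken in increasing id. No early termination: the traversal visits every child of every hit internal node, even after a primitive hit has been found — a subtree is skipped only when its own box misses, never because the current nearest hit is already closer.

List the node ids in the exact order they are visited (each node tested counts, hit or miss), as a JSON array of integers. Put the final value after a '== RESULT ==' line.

Trace the traversal:
N0 x:[9,26] y:[6,25] z:[19/2,59/2] -> hit [19/2,25], descend [4, 8, 11, 16]
  N4 x:[10,45/2] y:[6,9] z:[19/2,22] -> miss, prune
  N8 x:[16,23] y:[37/2,25] z:[43/2,59/2] -> hit [43/2,23], descend [1, 14, 15]
    N1 x:[45/2,23] y:[37/2,41/2] z:[53/2,59/2] -> miss, prune
    N14 x:[33/2,39/2] y:[23,25] z:[43/2,45/2] -> miss, prune
    N15 x:[16,33/2] y:[41/2,23] z:[49/2,26] -> miss, prune
  N11 x:[31/2,26] y:[21/2,39/2] z:[21,28] -> miss, prune
  N16 x:[9,49/2] y:[29/2,25] z:[25/2,17] -> hit [29/2,17], descend [2, 5, 12]
    N2 x:[15,35/2] y:[29/2,31/2] z:[29/2,16] -> hit [15,31/2] leaf, test {P6@t=15}
    N5 x:[9,21/2] y:[22,25] z:[25/2,27/2] -> miss, prune
    N12 x:[47/2,49/2] y:[37/2,20] z:[33/2,17] -> miss, prune

order=[0, 4, 8, 1, 14, 15, 11, 16, 2, 5, 12]  |boxes|=11  |leaves|=1  hit=P6

== RESULT ==
[0, 4, 8, 1, 14, 15, 11, 16, 2, 5, 12]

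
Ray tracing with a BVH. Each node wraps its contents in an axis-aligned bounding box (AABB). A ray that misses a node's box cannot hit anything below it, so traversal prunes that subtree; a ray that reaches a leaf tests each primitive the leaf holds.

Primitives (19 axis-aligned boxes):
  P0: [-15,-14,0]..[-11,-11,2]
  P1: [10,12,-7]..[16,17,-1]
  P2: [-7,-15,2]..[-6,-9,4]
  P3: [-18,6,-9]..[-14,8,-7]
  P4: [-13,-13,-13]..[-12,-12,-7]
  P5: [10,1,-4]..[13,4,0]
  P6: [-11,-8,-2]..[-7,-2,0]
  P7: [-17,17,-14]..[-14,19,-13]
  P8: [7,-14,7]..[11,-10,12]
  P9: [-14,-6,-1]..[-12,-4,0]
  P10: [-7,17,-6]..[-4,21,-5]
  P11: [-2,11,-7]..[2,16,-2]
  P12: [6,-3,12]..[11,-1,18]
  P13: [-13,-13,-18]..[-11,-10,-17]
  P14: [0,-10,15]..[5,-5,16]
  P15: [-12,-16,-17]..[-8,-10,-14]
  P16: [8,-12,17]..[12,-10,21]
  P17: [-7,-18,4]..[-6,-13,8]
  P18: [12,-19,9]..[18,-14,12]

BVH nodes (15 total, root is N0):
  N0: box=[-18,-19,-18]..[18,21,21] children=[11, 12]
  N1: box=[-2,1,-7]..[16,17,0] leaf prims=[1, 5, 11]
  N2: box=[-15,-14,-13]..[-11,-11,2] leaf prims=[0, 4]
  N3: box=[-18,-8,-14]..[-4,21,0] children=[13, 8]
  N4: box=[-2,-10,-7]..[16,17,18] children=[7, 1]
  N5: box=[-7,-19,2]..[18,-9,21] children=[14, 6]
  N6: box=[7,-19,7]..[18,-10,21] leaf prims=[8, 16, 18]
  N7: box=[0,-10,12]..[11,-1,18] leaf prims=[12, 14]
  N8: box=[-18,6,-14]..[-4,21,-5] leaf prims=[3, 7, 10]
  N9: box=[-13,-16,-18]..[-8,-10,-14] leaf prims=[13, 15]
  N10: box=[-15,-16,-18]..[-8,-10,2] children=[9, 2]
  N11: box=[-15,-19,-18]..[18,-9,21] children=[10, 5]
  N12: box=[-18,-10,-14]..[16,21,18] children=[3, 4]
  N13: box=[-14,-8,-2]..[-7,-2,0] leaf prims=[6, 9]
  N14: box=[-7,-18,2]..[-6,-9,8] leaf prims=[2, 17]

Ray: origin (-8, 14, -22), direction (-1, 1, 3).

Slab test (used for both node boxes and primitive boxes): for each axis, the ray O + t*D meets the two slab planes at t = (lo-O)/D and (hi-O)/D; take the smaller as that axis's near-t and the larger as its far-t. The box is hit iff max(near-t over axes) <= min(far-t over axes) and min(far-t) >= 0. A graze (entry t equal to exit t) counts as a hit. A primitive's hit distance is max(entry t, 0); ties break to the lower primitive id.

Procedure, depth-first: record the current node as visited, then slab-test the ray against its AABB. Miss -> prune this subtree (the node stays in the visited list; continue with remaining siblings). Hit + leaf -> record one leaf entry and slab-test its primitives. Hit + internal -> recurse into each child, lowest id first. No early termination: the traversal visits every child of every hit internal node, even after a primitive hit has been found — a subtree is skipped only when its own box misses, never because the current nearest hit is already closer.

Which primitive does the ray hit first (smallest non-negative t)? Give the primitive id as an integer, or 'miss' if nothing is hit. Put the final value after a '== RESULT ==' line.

Trace the traversal:
N0 x:[-26,10] y:[-33,7] z:[4/3,43/3] -> hit [4/3,7], descend [11, 12]
  N11 x:[-26,7] y:[-33,-23] z:[4/3,43/3] -> miss, prune
  N12 x:[-24,10] y:[-24,7] z:[8/3,40/3] -> hit [8/3,7], descend [3, 4]
    N3 x:[-4,10] y:[-22,7] z:[8/3,22/3] -> hit [8/3,7], descend [8, 13]
      N8 x:[-4,10] y:[-8,7] z:[8/3,17/3] -> hit [8/3,17/3] leaf, test {P3(miss), P7(miss), P10(miss)}
      N13 x:[-1,6] y:[-22,-16] z:[20/3,22/3] -> miss, prune
    N4 x:[-24,-6] y:[-24,3] z:[5,40/3] -> miss, prune

7 AABB tests over nodes [0, 11, 12, 3, 8, 13, 4]; 1 leaf entered; closest miss.

== RESULT ==
miss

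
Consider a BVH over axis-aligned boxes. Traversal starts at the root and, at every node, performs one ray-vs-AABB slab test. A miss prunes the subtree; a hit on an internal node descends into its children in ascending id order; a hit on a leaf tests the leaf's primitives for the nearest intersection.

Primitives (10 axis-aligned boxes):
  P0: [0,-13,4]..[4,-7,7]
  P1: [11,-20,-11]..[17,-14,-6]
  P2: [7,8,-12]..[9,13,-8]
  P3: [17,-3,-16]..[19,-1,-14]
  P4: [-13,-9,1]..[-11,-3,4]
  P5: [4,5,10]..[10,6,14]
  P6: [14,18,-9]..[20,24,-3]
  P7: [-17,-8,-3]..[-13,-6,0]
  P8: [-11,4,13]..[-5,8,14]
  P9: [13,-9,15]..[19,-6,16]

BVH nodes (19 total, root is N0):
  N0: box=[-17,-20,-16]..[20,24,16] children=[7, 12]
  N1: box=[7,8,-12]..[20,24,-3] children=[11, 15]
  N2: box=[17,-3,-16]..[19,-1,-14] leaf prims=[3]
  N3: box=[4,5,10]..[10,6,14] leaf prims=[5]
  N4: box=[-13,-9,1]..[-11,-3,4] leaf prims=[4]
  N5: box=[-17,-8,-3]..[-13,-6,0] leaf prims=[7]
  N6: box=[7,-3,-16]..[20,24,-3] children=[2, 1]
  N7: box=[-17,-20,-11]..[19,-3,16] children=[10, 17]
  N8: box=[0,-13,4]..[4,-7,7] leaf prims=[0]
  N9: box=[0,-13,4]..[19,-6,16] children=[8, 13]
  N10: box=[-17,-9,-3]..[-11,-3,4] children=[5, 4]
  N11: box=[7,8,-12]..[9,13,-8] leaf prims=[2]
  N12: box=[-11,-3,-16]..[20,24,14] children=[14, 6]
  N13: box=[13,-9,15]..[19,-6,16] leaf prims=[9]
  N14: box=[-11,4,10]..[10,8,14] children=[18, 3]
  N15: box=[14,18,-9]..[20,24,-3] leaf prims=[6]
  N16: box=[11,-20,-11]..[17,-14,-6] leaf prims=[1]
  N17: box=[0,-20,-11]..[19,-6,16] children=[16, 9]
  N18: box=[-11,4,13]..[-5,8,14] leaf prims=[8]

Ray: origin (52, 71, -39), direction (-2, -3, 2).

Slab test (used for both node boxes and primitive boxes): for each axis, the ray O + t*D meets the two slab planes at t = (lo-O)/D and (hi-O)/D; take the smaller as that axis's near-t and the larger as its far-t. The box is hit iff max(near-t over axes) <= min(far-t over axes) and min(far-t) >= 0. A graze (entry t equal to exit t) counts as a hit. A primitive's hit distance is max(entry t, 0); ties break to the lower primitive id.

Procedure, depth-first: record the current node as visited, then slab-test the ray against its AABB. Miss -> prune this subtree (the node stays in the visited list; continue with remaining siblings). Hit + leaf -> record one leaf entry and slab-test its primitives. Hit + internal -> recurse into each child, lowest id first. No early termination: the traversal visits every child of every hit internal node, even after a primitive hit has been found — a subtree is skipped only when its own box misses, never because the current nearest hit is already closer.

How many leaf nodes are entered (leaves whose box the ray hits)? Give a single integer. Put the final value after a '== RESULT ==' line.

Trace the traversal:
N0 x:[16,69/2] y:[47/3,91/3] z:[23/2,55/2] -> hit [16,55/2], descend [7, 12]
  N7 x:[33/2,69/2] y:[74/3,91/3] z:[14,55/2] -> hit [74/3,55/2], descend [10, 17]
    N10 x:[63/2,69/2] y:[74/3,80/3] z:[18,43/2] -> miss, prune
    N17 x:[33/2,26] y:[77/3,91/3] z:[14,55/2] -> hit [77/3,26], descend [9, 16]
      N9 x:[33/2,26] y:[77/3,28] z:[43/2,55/2] -> hit [77/3,26], descend [8, 13]
        N8 x:[24,26] y:[26,28] z:[43/2,23] -> miss, prune
        N13 x:[33/2,39/2] y:[77/3,80/3] z:[27,55/2] -> miss, prune
      N16 x:[35/2,41/2] y:[85/3,91/3] z:[14,33/2] -> miss, prune
  N12 x:[16,63/2] y:[47/3,74/3] z:[23/2,53/2] -> hit [16,74/3], descend [6, 14]
    N6 x:[16,45/2] y:[47/3,74/3] z:[23/2,18] -> hit [16,18], descend [1, 2]
      N1 x:[16,45/2] y:[47/3,21] z:[27/2,18] -> hit [16,18], descend [11, 15]
        N11 x:[43/2,45/2] y:[58/3,21] z:[27/2,31/2] -> miss, prune
        N15 x:[16,19] y:[47/3,53/3] z:[15,18] -> hit [16,53/3] leaf, test {P6@t=16}
      N2 x:[33/2,35/2] y:[24,74/3] z:[23/2,25/2] -> miss, prune
    N14 x:[21,63/2] y:[21,67/3] z:[49/2,53/2] -> miss, prune

Summary -> nodes [0, 7, 10, 17, 9, 8, 13, 16, 12, 6, 1, 11, 15, 2, 14]; box-tests=15; leaf-entries=1; first=P6

== RESULT ==
1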